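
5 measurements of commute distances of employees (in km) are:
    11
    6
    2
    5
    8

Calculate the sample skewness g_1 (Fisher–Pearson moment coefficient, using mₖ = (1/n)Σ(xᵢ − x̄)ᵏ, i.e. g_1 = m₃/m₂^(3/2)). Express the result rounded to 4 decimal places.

0.0989

x̄ = (11 + 6 + 2 + 5 + 8) / 5 = 6.4000
deviations (xᵢ − x̄): 4.6000, -0.4000, -4.4000, -1.4000, 1.6000
Σ(xᵢ − x̄)² = 45.2000 ⇒ m₂ = 45.2000/5 = 9.04000
Σ(xᵢ − x̄)³ = 13.4400 ⇒ m₃ = 13.4400/5 = 2.68800
m₂^(3/2) = 9.04000^(1.5) = 27.18020
g_1 = m₃ / m₂^(3/2) = 2.68800 / 27.18020 ≈ 0.0989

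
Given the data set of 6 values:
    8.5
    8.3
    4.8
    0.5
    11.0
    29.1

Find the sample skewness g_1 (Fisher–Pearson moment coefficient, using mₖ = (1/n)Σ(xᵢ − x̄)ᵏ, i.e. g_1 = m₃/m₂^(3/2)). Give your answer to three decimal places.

1.235

x̄ = (8.5 + 8.3 + 4.8 + 0.5 + 11.0 + 29.1) / 6 = 10.3667
deviations (xᵢ − x̄): -1.8667, -2.0667, -5.5667, -9.8667, 0.6333, 18.7333
Σ(xᵢ − x̄)² = 487.4333 ⇒ m₂ = 487.4333/6 = 81.23889
Σ(xᵢ − x̄)³ = 5426.1276 ⇒ m₃ = 5426.1276/6 = 904.35459
m₂^(3/2) = 81.23889^(1.5) = 732.22738
g_1 = m₃ / m₂^(3/2) = 904.35459 / 732.22738 ≈ 1.235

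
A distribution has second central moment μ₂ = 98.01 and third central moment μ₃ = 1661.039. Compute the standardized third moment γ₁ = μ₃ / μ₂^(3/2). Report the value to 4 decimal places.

σ = √μ₂ = √98.01 = 9.90000
σ³ = μ₂^(3/2) = 970.29900
γ₁ = μ₃/σ³ = 1661.039 / 970.29900 ≈ 1.7119

1.7119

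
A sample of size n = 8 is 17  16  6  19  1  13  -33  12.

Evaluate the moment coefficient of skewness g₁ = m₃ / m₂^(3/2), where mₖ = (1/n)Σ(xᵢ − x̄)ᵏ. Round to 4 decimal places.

x̄ = (17 + 16 + 6 + 19 + 1 + 13 - 33 + 12) / 8 = 6.3750
deviations (xᵢ − x̄): 10.6250, 9.6250, -0.3750, 12.6250, -5.3750, 6.6250, -39.3750, 5.6250
Σ(xᵢ − x̄)² = 2019.8750 ⇒ m₂ = 2019.8750/8 = 252.48438
Σ(xᵢ − x̄)³ = -56629.7813 ⇒ m₃ = -56629.7813/8 = -7078.72266
m₂^(3/2) = 252.48438^(1.5) = 4011.91535
g₁ = m₃ / m₂^(3/2) = -7078.72266 / 4011.91535 ≈ -1.7644

-1.7644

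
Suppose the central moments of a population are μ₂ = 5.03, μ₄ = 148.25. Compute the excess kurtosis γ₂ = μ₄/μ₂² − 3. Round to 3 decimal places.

2.859

μ₂² = 5.03² = 25.30090
μ₄/μ₂² = 148.25 / 25.30090 = 5.85948
γ₂ = 5.85948 − 3 ≈ 2.859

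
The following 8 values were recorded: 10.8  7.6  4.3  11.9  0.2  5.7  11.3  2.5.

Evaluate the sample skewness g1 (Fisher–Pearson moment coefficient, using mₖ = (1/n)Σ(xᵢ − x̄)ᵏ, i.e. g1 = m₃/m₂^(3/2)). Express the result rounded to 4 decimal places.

x̄ = (10.8 + 7.6 + 4.3 + 11.9 + 0.2 + 5.7 + 11.3 + 2.5) / 8 = 6.7875
deviations (xᵢ − x̄): 4.0125, 0.8125, -2.4875, 5.1125, -6.5875, -1.0875, 4.5125, -4.2875
Σ(xᵢ − x̄)² = 132.4088 ⇒ m₂ = 132.4088/8 = 16.55109
Σ(xᵢ − x̄)³ = -90.7057 ⇒ m₃ = -90.7057/8 = -11.33821
m₂^(3/2) = 16.55109^(1.5) = 67.33487
g1 = m₃ / m₂^(3/2) = -11.33821 / 67.33487 ≈ -0.1684

-0.1684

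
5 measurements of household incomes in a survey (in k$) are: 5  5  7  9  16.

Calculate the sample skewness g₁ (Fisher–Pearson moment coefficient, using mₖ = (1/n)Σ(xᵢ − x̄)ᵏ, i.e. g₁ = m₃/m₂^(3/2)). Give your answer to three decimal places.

x̄ = (5 + 5 + 7 + 9 + 16) / 5 = 8.4000
deviations (xᵢ − x̄): -3.4000, -3.4000, -1.4000, 0.6000, 7.6000
Σ(xᵢ − x̄)² = 83.2000 ⇒ m₂ = 83.2000/5 = 16.64000
Σ(xᵢ − x̄)³ = 357.8400 ⇒ m₃ = 357.8400/5 = 71.56800
m₂^(3/2) = 16.64000^(1.5) = 67.87815
g₁ = m₃ / m₂^(3/2) = 71.56800 / 67.87815 ≈ 1.054

1.054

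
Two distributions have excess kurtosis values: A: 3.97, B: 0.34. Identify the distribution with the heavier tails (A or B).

A

Higher excess kurtosis ⇒ heavier tails relative to the normal distribution.
3.97 vs 0.34: the larger is 3.97, so A has heavier tails.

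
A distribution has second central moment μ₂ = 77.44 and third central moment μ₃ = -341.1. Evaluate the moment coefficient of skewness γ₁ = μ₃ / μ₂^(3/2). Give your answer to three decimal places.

-0.501

σ = √μ₂ = √77.44 = 8.80000
σ³ = μ₂^(3/2) = 681.47200
γ₁ = μ₃/σ³ = -341.1 / 681.47200 ≈ -0.501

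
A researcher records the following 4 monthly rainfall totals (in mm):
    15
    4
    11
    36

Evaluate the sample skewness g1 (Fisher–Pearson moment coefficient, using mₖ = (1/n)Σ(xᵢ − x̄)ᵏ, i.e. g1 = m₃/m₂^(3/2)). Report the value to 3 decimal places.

0.780

x̄ = (15 + 4 + 11 + 36) / 4 = 16.5000
deviations (xᵢ − x̄): -1.5000, -12.5000, -5.5000, 19.5000
Σ(xᵢ − x̄)² = 569.0000 ⇒ m₂ = 569.0000/4 = 142.25000
Σ(xᵢ − x̄)³ = 5292.0000 ⇒ m₃ = 5292.0000/4 = 1323.00000
m₂^(3/2) = 142.25000^(1.5) = 1696.59590
g1 = m₃ / m₂^(3/2) = 1323.00000 / 1696.59590 ≈ 0.780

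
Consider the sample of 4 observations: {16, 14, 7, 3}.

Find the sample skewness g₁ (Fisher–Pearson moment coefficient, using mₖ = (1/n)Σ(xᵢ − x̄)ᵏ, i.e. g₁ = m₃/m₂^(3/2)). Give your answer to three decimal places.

x̄ = (16 + 14 + 7 + 3) / 4 = 10.0000
deviations (xᵢ − x̄): 6.0000, 4.0000, -3.0000, -7.0000
Σ(xᵢ − x̄)² = 110.0000 ⇒ m₂ = 110.0000/4 = 27.50000
Σ(xᵢ − x̄)³ = -90.0000 ⇒ m₃ = -90.0000/4 = -22.50000
m₂^(3/2) = 27.50000^(1.5) = 144.21122
g₁ = m₃ / m₂^(3/2) = -22.50000 / 144.21122 ≈ -0.156

-0.156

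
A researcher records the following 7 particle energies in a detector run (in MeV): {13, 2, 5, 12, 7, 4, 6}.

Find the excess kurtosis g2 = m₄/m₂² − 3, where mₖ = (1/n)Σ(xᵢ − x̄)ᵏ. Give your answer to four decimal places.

-1.1492

x̄ = 7.0000
Σ(xᵢ − x̄)² = 100.0000 ⇒ m₂ = 14.28571
Σ(xᵢ − x̄)⁴ = 2644.0000 ⇒ m₄ = 377.71429
m₂² = 204.08163
g2 = m₄/m₂² − 3 = 1.85080 − 3 ≈ -1.1492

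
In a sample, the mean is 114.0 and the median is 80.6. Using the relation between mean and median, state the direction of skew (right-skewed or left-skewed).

mean − median = 114.0 − 80.6 = 33.4
mean > median ⇒ the longer tail is on the right ⇒ right-skewed (positively skewed).

right-skewed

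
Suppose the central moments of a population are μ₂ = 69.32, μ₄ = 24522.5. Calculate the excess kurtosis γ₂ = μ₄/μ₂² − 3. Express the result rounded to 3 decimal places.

μ₂² = 69.32² = 4805.26240
μ₄/μ₂² = 24522.5 / 4805.26240 = 5.10326
γ₂ = 5.10326 − 3 ≈ 2.103

2.103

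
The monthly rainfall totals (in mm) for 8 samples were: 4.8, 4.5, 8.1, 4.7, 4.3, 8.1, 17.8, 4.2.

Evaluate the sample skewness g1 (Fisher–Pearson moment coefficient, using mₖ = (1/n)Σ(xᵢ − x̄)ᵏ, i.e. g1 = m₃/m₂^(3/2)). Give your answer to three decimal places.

x̄ = (4.8 + 4.5 + 8.1 + 4.7 + 4.3 + 8.1 + 17.8 + 4.2) / 8 = 7.0625
deviations (xᵢ − x̄): -2.2625, -2.5625, 1.0375, -2.3625, -2.7625, 1.0375, 10.7375, -2.8625
Σ(xᵢ − x̄)² = 150.5388 ⇒ m₂ = 150.5388/8 = 18.81734
Σ(xᵢ − x̄)³ = 1154.0710 ⇒ m₃ = 1154.0710/8 = 144.25888
m₂^(3/2) = 18.81734^(1.5) = 81.62768
g1 = m₃ / m₂^(3/2) = 144.25888 / 81.62768 ≈ 1.767

1.767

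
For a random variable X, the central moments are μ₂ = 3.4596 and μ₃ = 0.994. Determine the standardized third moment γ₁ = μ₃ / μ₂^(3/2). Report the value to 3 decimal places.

0.154

σ = √μ₂ = √3.4596 = 1.86000
σ³ = μ₂^(3/2) = 6.43486
γ₁ = μ₃/σ³ = 0.994 / 6.43486 ≈ 0.154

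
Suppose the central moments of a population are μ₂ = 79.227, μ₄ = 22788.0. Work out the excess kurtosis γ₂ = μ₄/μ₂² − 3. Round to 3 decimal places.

0.630

μ₂² = 79.227² = 6276.91753
μ₄/μ₂² = 22788.0 / 6276.91753 = 3.63044
γ₂ = 3.63044 − 3 ≈ 0.630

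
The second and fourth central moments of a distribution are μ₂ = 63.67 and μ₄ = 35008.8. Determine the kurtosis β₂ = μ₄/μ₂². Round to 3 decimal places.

8.636

μ₂² = 63.67² = 4053.86890
μ₄/μ₂² = 35008.8 / 4053.86890 = 8.63590
β₂ ≈ 8.636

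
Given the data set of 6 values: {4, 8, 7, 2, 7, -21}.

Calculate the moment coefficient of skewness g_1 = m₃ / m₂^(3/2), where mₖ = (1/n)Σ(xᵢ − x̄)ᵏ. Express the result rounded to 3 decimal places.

x̄ = (4 + 8 + 7 + 2 + 7 - 21) / 6 = 1.1667
deviations (xᵢ − x̄): 2.8333, 6.8333, 5.8333, 0.8333, 5.8333, -22.1667
Σ(xᵢ − x̄)² = 614.8333 ⇒ m₂ = 614.8333/6 = 102.47222
Σ(xᵢ − x̄)³ = -10152.4444 ⇒ m₃ = -10152.4444/6 = -1692.07407
m₂^(3/2) = 102.47222^(1.5) = 1037.31159
g_1 = m₃ / m₂^(3/2) = -1692.07407 / 1037.31159 ≈ -1.631

-1.631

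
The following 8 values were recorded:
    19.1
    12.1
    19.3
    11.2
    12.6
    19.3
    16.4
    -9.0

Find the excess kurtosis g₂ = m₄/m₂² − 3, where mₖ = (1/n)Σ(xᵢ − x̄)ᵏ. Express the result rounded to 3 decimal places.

1.747

x̄ = 12.6250
Σ(xᵢ − x̄)² = 615.2350 ⇒ m₂ = 76.90438
Σ(xᵢ − x̄)⁴ = 224623.1993 ⇒ m₄ = 28077.89992
m₂² = 5914.28289
g₂ = m₄/m₂² − 3 = 4.74747 − 3 ≈ 1.747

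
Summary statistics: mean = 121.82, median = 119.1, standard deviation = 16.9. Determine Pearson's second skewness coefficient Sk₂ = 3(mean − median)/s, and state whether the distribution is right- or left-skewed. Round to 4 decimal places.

Sk₂ = 3(121.82 − 119.1) / 16.9 = 3 × 2.7200 / 16.9
    = 8.1600 / 16.9 ≈ 0.4828
Sk₂ > 0 ⇒ mean > median ⇒ right-skewed (positive skew).

0.4828, right-skewed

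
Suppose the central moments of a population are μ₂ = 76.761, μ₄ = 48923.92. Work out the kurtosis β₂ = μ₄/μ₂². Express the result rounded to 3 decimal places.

μ₂² = 76.761² = 5892.25112
μ₄/μ₂² = 48923.92 / 5892.25112 = 8.30309
β₂ ≈ 8.303

8.303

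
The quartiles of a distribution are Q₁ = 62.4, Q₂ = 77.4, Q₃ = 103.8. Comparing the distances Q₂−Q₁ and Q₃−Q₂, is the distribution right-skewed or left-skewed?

Q₂ − Q₁ = 15.0;  Q₃ − Q₂ = 26.4
Q₃ − Q₂ > Q₂ − Q₁ ⇒ the upper half is more spread out ⇒ right-skewed.

right-skewed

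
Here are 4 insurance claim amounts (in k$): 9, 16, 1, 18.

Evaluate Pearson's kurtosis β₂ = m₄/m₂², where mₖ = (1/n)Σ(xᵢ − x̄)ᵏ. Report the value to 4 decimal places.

1.6465

x̄ = 11.0000
Σ(xᵢ − x̄)² = 178.0000 ⇒ m₂ = 44.50000
Σ(xᵢ − x̄)⁴ = 13042.0000 ⇒ m₄ = 3260.50000
m₂² = 1980.25000
β₂ = m₄/m₂² = 3260.50000 / 1980.25000 ≈ 1.6465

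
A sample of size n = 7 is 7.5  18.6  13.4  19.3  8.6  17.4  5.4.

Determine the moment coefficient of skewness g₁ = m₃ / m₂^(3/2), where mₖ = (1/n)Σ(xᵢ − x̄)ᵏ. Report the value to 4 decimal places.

x̄ = (7.5 + 18.6 + 13.4 + 19.3 + 8.6 + 17.4 + 5.4) / 7 = 12.8857
deviations (xᵢ − x̄): -5.3857, 5.7143, 0.5143, 6.4143, -4.2857, 4.5143, -7.4857
Σ(xᵢ − x̄)² = 197.8486 ⇒ m₂ = 197.8486/7 = 28.26408
Σ(xᵢ − x̄)³ = -111.7798 ⇒ m₃ = -111.7798/7 = -15.96854
m₂^(3/2) = 28.26408^(1.5) = 150.26309
g₁ = m₃ / m₂^(3/2) = -15.96854 / 150.26309 ≈ -0.1063

-0.1063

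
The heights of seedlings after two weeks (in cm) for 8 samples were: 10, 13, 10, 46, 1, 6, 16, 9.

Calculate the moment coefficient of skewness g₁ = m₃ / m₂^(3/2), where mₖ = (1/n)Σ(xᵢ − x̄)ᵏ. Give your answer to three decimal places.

x̄ = (10 + 13 + 10 + 46 + 1 + 6 + 16 + 9) / 8 = 13.8750
deviations (xᵢ − x̄): -3.8750, -0.8750, -3.8750, 32.1250, -12.8750, -7.8750, 2.1250, -4.8750
Σ(xᵢ − x̄)² = 1318.8750 ⇒ m₂ = 1318.8750/8 = 164.85938
Σ(xᵢ − x̄)³ = 30307.5938 ⇒ m₃ = 30307.5938/8 = 3788.44922
m₂^(3/2) = 164.85938^(1.5) = 2116.75441
g₁ = m₃ / m₂^(3/2) = 3788.44922 / 2116.75441 ≈ 1.790

1.790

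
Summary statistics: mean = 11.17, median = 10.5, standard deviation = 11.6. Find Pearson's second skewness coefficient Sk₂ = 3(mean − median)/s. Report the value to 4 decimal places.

Sk₂ = 3(11.17 − 10.5) / 11.6 = 3 × 0.6700 / 11.6
    = 2.0100 / 11.6 ≈ 0.1733

0.1733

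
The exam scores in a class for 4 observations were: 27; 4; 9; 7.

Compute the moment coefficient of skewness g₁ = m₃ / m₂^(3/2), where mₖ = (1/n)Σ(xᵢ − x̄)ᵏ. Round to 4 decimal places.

x̄ = (27 + 4 + 9 + 7) / 4 = 11.7500
deviations (xᵢ − x̄): 15.2500, -7.7500, -2.7500, -4.7500
Σ(xᵢ − x̄)² = 322.7500 ⇒ m₂ = 322.7500/4 = 80.68750
Σ(xᵢ − x̄)³ = 2953.1250 ⇒ m₃ = 2953.1250/4 = 738.28125
m₂^(3/2) = 80.68750^(1.5) = 724.78532
g₁ = m₃ / m₂^(3/2) = 738.28125 / 724.78532 ≈ 1.0186

1.0186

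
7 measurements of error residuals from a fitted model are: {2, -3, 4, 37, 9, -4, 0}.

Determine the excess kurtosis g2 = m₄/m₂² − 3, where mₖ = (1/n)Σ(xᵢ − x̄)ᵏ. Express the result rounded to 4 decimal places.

1.3115

x̄ = 6.4286
Σ(xᵢ − x̄)² = 1205.7143 ⇒ m₂ = 172.24490
Σ(xᵢ − x̄)⁴ = 895401.5977 ⇒ m₄ = 127914.51395
m₂² = 29668.30487
g2 = m₄/m₂² − 3 = 4.31149 − 3 ≈ 1.3115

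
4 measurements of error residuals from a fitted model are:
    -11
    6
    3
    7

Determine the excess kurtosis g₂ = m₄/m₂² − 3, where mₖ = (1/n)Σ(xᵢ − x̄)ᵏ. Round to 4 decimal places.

x̄ = 1.2500
Σ(xᵢ − x̄)² = 208.7500 ⇒ m₂ = 52.18750
Σ(xᵢ − x̄)⁴ = 24130.3281 ⇒ m₄ = 6032.58203
m₂² = 2723.53516
g₂ = m₄/m₂² − 3 = 2.21498 − 3 ≈ -0.7850

-0.7850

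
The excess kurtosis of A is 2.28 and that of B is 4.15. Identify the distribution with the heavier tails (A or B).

B

Higher excess kurtosis ⇒ heavier tails relative to the normal distribution.
2.28 vs 4.15: the larger is 4.15, so B has heavier tails.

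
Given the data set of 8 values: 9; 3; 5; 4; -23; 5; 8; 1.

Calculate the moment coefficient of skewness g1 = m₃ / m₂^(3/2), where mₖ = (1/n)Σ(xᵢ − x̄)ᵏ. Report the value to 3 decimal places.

-1.986

x̄ = (9 + 3 + 5 + 4 - 23 + 5 + 8 + 1) / 8 = 1.5000
deviations (xᵢ − x̄): 7.5000, 1.5000, 3.5000, 2.5000, -24.5000, 3.5000, 6.5000, -0.5000
Σ(xᵢ − x̄)² = 732.0000 ⇒ m₂ = 732.0000/8 = 91.50000
Σ(xᵢ − x̄)³ = -13905.0000 ⇒ m₃ = -13905.0000/8 = -1738.12500
m₂^(3/2) = 91.50000^(1.5) = 875.24904
g1 = m₃ / m₂^(3/2) = -1738.12500 / 875.24904 ≈ -1.986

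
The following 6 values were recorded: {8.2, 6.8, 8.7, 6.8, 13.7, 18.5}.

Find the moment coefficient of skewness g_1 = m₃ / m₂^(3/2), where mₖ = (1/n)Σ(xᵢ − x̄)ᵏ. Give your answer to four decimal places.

0.9367

x̄ = (8.2 + 6.8 + 8.7 + 6.8 + 13.7 + 18.5) / 6 = 10.4500
deviations (xᵢ − x̄): -2.2500, -3.6500, -1.7500, -3.6500, 3.2500, 8.0500
Σ(xᵢ − x̄)² = 110.1350 ⇒ m₂ = 110.1350/6 = 18.35583
Σ(xᵢ − x̄)³ = 441.9840 ⇒ m₃ = 441.9840/6 = 73.66400
m₂^(3/2) = 18.35583^(1.5) = 78.64320
g_1 = m₃ / m₂^(3/2) = 73.66400 / 78.64320 ≈ 0.9367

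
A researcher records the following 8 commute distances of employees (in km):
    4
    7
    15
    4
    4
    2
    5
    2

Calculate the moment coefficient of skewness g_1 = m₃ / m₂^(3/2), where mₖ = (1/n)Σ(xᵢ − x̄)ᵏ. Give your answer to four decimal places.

1.6642

x̄ = (4 + 7 + 15 + 4 + 4 + 2 + 5 + 2) / 8 = 5.3750
deviations (xᵢ − x̄): -1.3750, 1.6250, 9.6250, -1.3750, -1.3750, -3.3750, -0.3750, -3.3750
Σ(xᵢ − x̄)² = 123.8750 ⇒ m₂ = 123.8750/8 = 15.48438
Σ(xᵢ − x̄)³ = 811.2188 ⇒ m₃ = 811.2188/8 = 101.40234
m₂^(3/2) = 15.48438^(1.5) = 60.93131
g_1 = m₃ / m₂^(3/2) = 101.40234 / 60.93131 ≈ 1.6642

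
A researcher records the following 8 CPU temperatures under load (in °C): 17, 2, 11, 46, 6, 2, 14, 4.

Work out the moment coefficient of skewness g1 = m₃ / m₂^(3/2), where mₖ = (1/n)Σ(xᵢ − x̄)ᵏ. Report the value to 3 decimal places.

x̄ = (17 + 2 + 11 + 46 + 6 + 2 + 14 + 4) / 8 = 12.7500
deviations (xᵢ − x̄): 4.2500, -10.7500, -1.7500, 33.2500, -6.7500, -10.7500, 1.2500, -8.7500
Σ(xᵢ − x̄)² = 1481.5000 ⇒ m₂ = 1481.5000/8 = 185.18750
Σ(xᵢ − x̄)³ = 33371.2500 ⇒ m₃ = 33371.2500/8 = 4171.40625
m₂^(3/2) = 185.18750^(1.5) = 2520.09843
g1 = m₃ / m₂^(3/2) = 4171.40625 / 2520.09843 ≈ 1.655

1.655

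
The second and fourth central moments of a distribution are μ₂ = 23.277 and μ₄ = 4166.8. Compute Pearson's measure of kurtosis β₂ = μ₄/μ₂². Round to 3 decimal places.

7.690

μ₂² = 23.277² = 541.81873
μ₄/μ₂² = 4166.8 / 541.81873 = 7.69039
β₂ ≈ 7.690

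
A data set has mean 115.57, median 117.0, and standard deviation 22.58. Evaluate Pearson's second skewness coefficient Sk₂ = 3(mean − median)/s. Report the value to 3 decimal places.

Sk₂ = 3(115.57 − 117.0) / 22.58 = 3 × -1.4300 / 22.58
    = -4.2900 / 22.58 ≈ -0.190

-0.190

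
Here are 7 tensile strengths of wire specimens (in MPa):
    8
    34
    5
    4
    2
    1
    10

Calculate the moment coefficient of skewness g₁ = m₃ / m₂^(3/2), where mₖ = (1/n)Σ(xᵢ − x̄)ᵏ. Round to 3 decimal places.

x̄ = (8 + 34 + 5 + 4 + 2 + 1 + 10) / 7 = 9.1429
deviations (xᵢ − x̄): -1.1429, 24.8571, -4.1429, -5.1429, -7.1429, -8.1429, 0.8571
Σ(xᵢ − x̄)² = 780.8571 ⇒ m₂ = 780.8571/7 = 111.55102
Σ(xᵢ − x̄)³ = 14246.3265 ⇒ m₃ = 14246.3265/7 = 2035.18950
m₂^(3/2) = 111.55102^(1.5) = 1178.17640
g₁ = m₃ / m₂^(3/2) = 2035.18950 / 1178.17640 ≈ 1.727

1.727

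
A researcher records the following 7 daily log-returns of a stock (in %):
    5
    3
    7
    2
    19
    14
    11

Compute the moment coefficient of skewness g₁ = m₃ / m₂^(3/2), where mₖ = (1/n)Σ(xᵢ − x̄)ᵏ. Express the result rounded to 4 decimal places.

0.5210

x̄ = (5 + 3 + 7 + 2 + 19 + 14 + 11) / 7 = 8.7143
deviations (xᵢ − x̄): -3.7143, -5.7143, -1.7143, -6.7143, 10.2857, 5.2857, 2.2857
Σ(xᵢ − x̄)² = 233.4286 ⇒ m₂ = 233.4286/7 = 33.34694
Σ(xᵢ − x̄)³ = 702.2449 ⇒ m₃ = 702.2449/7 = 100.32070
m₂^(3/2) = 33.34694^(1.5) = 192.56793
g₁ = m₃ / m₂^(3/2) = 100.32070 / 192.56793 ≈ 0.5210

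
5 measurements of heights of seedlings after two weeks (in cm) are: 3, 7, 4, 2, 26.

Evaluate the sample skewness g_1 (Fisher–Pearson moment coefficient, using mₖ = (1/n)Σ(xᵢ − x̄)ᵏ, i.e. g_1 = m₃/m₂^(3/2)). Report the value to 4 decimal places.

x̄ = (3 + 7 + 4 + 2 + 26) / 5 = 8.4000
deviations (xᵢ − x̄): -5.4000, -1.4000, -4.4000, -6.4000, 17.6000
Σ(xᵢ − x̄)² = 401.2000 ⇒ m₂ = 401.2000/5 = 80.24000
Σ(xᵢ − x̄)³ = 4944.2400 ⇒ m₃ = 4944.2400/5 = 988.84800
m₂^(3/2) = 80.24000^(1.5) = 718.76410
g_1 = m₃ / m₂^(3/2) = 988.84800 / 718.76410 ≈ 1.3758

1.3758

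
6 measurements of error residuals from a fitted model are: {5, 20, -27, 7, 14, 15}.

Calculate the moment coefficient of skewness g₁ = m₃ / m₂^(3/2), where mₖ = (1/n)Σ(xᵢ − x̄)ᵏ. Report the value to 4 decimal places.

-1.3806

x̄ = (5 + 20 - 27 + 7 + 14 + 15) / 6 = 5.6667
deviations (xᵢ − x̄): -0.6667, 14.3333, -32.6667, 1.3333, 8.3333, 9.3333
Σ(xᵢ − x̄)² = 1431.3333 ⇒ m₂ = 1431.3333/6 = 238.55556
Σ(xᵢ − x̄)³ = -30520.4444 ⇒ m₃ = -30520.4444/6 = -5086.74074
m₂^(3/2) = 238.55556^(1.5) = 3684.54871
g₁ = m₃ / m₂^(3/2) = -5086.74074 / 3684.54871 ≈ -1.3806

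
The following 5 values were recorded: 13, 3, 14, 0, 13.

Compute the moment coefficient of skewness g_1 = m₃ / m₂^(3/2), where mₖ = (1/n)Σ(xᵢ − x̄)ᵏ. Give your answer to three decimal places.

-0.475

x̄ = (13 + 3 + 14 + 0 + 13) / 5 = 8.6000
deviations (xᵢ − x̄): 4.4000, -5.6000, 5.4000, -8.6000, 4.4000
Σ(xᵢ − x̄)² = 173.2000 ⇒ m₂ = 173.2000/5 = 34.64000
Σ(xᵢ − x̄)³ = -483.8400 ⇒ m₃ = -483.8400/5 = -96.76800
m₂^(3/2) = 34.64000^(1.5) = 203.87634
g_1 = m₃ / m₂^(3/2) = -96.76800 / 203.87634 ≈ -0.475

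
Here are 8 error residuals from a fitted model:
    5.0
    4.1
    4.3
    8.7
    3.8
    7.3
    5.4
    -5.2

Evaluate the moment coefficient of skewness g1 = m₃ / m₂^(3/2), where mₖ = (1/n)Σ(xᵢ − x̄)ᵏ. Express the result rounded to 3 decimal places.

x̄ = (5.0 + 4.1 + 4.3 + 8.7 + 3.8 + 7.3 + 5.4 - 5.2) / 8 = 4.1750
deviations (xᵢ − x̄): 0.8250, -0.0750, 0.1250, 4.5250, -0.3750, 3.1250, 1.2250, -9.3750
Σ(xᵢ − x̄)² = 120.4750 ⇒ m₂ = 120.4750/8 = 15.05938
Σ(xᵢ − x̄)³ = -698.4563 ⇒ m₃ = -698.4563/8 = -87.30703
m₂^(3/2) = 15.05938^(1.5) = 58.44003
g1 = m₃ / m₂^(3/2) = -87.30703 / 58.44003 ≈ -1.494

-1.494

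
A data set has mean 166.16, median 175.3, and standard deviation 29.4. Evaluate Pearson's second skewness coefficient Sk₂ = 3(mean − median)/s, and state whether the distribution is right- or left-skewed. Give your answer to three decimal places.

Sk₂ = 3(166.16 − 175.3) / 29.4 = 3 × -9.1400 / 29.4
    = -27.4200 / 29.4 ≈ -0.933
Sk₂ < 0 ⇒ mean < median ⇒ left-skewed (negative skew).

-0.933, left-skewed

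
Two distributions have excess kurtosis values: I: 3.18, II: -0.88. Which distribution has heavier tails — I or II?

Higher excess kurtosis ⇒ heavier tails relative to the normal distribution.
3.18 vs -0.88: the larger is 3.18, so I has heavier tails. (I is leptokurtic — heavier-than-normal tails; the other is platykurtic.)

I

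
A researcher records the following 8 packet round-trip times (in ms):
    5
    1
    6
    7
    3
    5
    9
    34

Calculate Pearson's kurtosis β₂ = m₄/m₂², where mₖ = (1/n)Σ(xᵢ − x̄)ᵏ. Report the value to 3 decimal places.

5.562

x̄ = 8.7500
Σ(xᵢ − x̄)² = 769.5000 ⇒ m₂ = 96.18750
Σ(xᵢ − x̄)⁴ = 411648.6563 ⇒ m₄ = 51456.08203
m₂² = 9252.03516
β₂ = m₄/m₂² = 51456.08203 / 9252.03516 ≈ 5.562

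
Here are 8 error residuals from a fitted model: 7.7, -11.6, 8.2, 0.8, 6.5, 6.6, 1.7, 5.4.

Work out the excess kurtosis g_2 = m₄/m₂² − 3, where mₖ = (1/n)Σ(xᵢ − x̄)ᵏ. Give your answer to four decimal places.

x̄ = 3.1625
Σ(xᵢ − x̄)² = 299.5787 ⇒ m₂ = 37.44734
Σ(xᵢ − x̄)⁴ = 48886.4567 ⇒ m₄ = 6110.80709
m₂² = 1402.30355
g_2 = m₄/m₂² − 3 = 4.35769 − 3 ≈ 1.3577

1.3577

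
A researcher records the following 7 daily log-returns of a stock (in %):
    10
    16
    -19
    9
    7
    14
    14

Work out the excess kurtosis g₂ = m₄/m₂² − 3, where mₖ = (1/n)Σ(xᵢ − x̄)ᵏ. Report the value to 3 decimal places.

1.533

x̄ = 7.2857
Σ(xᵢ − x̄)² = 867.4286 ⇒ m₂ = 123.91837
Σ(xᵢ − x̄)⁴ = 487290.7172 ⇒ m₄ = 69612.95960
m₂² = 15355.76177
g₂ = m₄/m₂² − 3 = 4.53334 − 3 ≈ 1.533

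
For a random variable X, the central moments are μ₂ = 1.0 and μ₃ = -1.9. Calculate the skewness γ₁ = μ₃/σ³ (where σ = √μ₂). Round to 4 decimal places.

-1.9000

σ = √μ₂ = √1.0 = 1.00000
σ³ = μ₂^(3/2) = 1.00000
γ₁ = μ₃/σ³ = -1.9 / 1.00000 ≈ -1.9000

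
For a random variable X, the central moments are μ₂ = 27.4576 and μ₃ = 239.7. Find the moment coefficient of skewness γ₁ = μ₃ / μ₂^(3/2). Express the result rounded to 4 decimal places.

1.6660

σ = √μ₂ = √27.4576 = 5.24000
σ³ = μ₂^(3/2) = 143.87782
γ₁ = μ₃/σ³ = 239.7 / 143.87782 ≈ 1.6660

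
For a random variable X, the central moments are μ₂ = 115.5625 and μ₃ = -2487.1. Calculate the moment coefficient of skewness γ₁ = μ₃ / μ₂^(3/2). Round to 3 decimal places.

σ = √μ₂ = √115.5625 = 10.75000
σ³ = μ₂^(3/2) = 1242.29688
γ₁ = μ₃/σ³ = -2487.1 / 1242.29688 ≈ -2.002

-2.002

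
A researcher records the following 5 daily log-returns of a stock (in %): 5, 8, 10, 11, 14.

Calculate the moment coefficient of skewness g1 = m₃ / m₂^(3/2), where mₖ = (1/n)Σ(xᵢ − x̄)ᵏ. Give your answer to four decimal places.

x̄ = (5 + 8 + 10 + 11 + 14) / 5 = 9.6000
deviations (xᵢ − x̄): -4.6000, -1.6000, 0.4000, 1.4000, 4.4000
Σ(xᵢ − x̄)² = 45.2000 ⇒ m₂ = 45.2000/5 = 9.04000
Σ(xᵢ − x̄)³ = -13.4400 ⇒ m₃ = -13.4400/5 = -2.68800
m₂^(3/2) = 9.04000^(1.5) = 27.18020
g1 = m₃ / m₂^(3/2) = -2.68800 / 27.18020 ≈ -0.0989

-0.0989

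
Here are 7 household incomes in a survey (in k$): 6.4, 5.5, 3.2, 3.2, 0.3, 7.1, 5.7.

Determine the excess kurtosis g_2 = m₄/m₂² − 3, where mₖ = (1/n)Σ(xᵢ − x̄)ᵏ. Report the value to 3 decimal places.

-0.701

x̄ = 4.4857
Σ(xᵢ − x̄)² = 33.8286 ⇒ m₂ = 4.83265
Σ(xᵢ − x̄)⁴ = 375.7940 ⇒ m₄ = 53.68486
m₂² = 23.35454
g_2 = m₄/m₂² − 3 = 2.29869 − 3 ≈ -0.701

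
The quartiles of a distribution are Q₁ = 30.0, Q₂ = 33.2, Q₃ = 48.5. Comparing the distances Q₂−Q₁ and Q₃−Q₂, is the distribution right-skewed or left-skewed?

right-skewed

Q₂ − Q₁ = 3.2;  Q₃ − Q₂ = 15.3
Q₃ − Q₂ > Q₂ − Q₁ ⇒ the upper half is more spread out ⇒ right-skewed.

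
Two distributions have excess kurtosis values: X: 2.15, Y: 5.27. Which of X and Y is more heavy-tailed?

Y

Higher excess kurtosis ⇒ heavier tails relative to the normal distribution.
2.15 vs 5.27: the larger is 5.27, so Y has heavier tails.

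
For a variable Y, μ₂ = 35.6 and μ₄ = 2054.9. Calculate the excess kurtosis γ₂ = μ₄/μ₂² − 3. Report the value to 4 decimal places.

μ₂² = 35.6² = 1267.36000
μ₄/μ₂² = 2054.9 / 1267.36000 = 1.62140
γ₂ = 1.62140 − 3 ≈ -1.3786

-1.3786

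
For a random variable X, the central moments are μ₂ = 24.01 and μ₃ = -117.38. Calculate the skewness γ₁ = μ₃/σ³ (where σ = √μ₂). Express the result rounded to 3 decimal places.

-0.998

σ = √μ₂ = √24.01 = 4.90000
σ³ = μ₂^(3/2) = 117.64900
γ₁ = μ₃/σ³ = -117.38 / 117.64900 ≈ -0.998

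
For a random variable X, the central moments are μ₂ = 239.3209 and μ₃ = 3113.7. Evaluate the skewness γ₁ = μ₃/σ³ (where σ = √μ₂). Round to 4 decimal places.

σ = √μ₂ = √239.3209 = 15.47000
σ³ = μ₂^(3/2) = 3702.29432
γ₁ = μ₃/σ³ = 3113.7 / 3702.29432 ≈ 0.8410

0.8410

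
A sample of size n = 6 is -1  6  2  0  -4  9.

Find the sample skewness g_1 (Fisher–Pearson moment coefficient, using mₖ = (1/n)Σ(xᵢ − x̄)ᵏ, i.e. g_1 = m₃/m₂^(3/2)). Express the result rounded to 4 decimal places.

0.3139

x̄ = (-1 + 6 + 2 + 0 - 4 + 9) / 6 = 2.0000
deviations (xᵢ − x̄): -3.0000, 4.0000, 0.0000, -2.0000, -6.0000, 7.0000
Σ(xᵢ − x̄)² = 114.0000 ⇒ m₂ = 114.0000/6 = 19.00000
Σ(xᵢ − x̄)³ = 156.0000 ⇒ m₃ = 156.0000/6 = 26.00000
m₂^(3/2) = 19.00000^(1.5) = 82.81908
g_1 = m₃ / m₂^(3/2) = 26.00000 / 82.81908 ≈ 0.3139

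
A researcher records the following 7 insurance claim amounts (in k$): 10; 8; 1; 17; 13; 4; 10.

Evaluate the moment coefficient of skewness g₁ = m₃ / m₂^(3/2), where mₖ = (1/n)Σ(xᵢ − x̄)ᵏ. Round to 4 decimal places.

x̄ = (10 + 8 + 1 + 17 + 13 + 4 + 10) / 7 = 9.0000
deviations (xᵢ − x̄): 1.0000, -1.0000, -8.0000, 8.0000, 4.0000, -5.0000, 1.0000
Σ(xᵢ − x̄)² = 172.0000 ⇒ m₂ = 172.0000/7 = 24.57143
Σ(xᵢ − x̄)³ = -60.0000 ⇒ m₃ = -60.0000/7 = -8.57143
m₂^(3/2) = 24.57143^(1.5) = 121.79953
g₁ = m₃ / m₂^(3/2) = -8.57143 / 121.79953 ≈ -0.0704

-0.0704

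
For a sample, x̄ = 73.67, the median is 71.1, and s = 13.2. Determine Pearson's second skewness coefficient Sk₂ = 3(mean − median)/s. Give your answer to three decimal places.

0.584

Sk₂ = 3(73.67 − 71.1) / 13.2 = 3 × 2.5700 / 13.2
    = 7.7100 / 13.2 ≈ 0.584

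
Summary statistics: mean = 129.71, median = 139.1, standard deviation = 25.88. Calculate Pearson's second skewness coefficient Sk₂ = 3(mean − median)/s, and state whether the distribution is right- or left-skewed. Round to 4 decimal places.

-1.0885, left-skewed

Sk₂ = 3(129.71 − 139.1) / 25.88 = 3 × -9.3900 / 25.88
    = -28.1700 / 25.88 ≈ -1.0885
Sk₂ < 0 ⇒ mean < median ⇒ left-skewed (negative skew).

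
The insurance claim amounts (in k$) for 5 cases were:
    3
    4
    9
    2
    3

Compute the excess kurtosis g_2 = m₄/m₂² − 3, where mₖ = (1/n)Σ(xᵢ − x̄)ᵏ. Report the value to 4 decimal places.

x̄ = 4.2000
Σ(xᵢ − x̄)² = 30.8000 ⇒ m₂ = 6.16000
Σ(xᵢ − x̄)⁴ = 558.4160 ⇒ m₄ = 111.68320
m₂² = 37.94560
g_2 = m₄/m₂² − 3 = 2.94325 − 3 ≈ -0.0568

-0.0568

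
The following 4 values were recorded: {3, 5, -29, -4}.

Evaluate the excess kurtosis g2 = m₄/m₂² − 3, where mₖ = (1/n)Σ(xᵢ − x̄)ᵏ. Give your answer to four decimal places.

-0.8421

x̄ = -6.2500
Σ(xᵢ − x̄)² = 734.7500 ⇒ m₂ = 183.68750
Σ(xᵢ − x̄)⁴ = 291235.5781 ⇒ m₄ = 72808.89453
m₂² = 33741.09766
g2 = m₄/m₂² − 3 = 2.15787 − 3 ≈ -0.8421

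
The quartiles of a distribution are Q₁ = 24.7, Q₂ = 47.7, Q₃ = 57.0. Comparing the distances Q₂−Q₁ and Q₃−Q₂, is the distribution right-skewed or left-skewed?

left-skewed

Q₂ − Q₁ = 23.0;  Q₃ − Q₂ = 9.3
Q₂ − Q₁ > Q₃ − Q₂ ⇒ the lower half is more spread out ⇒ left-skewed.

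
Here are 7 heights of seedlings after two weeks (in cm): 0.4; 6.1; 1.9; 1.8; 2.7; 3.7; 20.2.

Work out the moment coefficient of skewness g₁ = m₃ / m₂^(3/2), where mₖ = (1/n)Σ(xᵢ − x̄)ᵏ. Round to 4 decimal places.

1.7656

x̄ = (0.4 + 6.1 + 1.9 + 1.8 + 2.7 + 3.7 + 20.2) / 7 = 5.2571
deviations (xᵢ − x̄): -4.8571, 0.8429, -3.3571, -3.4571, -2.5571, -1.5571, 14.9429
Σ(xᵢ − x̄)² = 279.7771 ⇒ m₂ = 279.7771/7 = 39.96816
Σ(xᵢ − x̄)³ = 3122.9329 ⇒ m₃ = 3122.9329/7 = 446.13327
m₂^(3/2) = 39.96816^(1.5) = 252.68024
g₁ = m₃ / m₂^(3/2) = 446.13327 / 252.68024 ≈ 1.7656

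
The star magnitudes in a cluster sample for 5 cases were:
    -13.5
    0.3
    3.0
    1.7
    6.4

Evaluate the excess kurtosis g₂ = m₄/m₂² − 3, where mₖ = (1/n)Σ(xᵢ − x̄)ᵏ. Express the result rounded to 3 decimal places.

x̄ = -0.4200
Σ(xᵢ − x̄)² = 234.3080 ⇒ m₂ = 46.86160
Σ(xᵢ − x̄)⁴ = 31591.2338 ⇒ m₄ = 6318.24675
m₂² = 2196.00955
g₂ = m₄/m₂² − 3 = 2.87715 − 3 ≈ -0.123

-0.123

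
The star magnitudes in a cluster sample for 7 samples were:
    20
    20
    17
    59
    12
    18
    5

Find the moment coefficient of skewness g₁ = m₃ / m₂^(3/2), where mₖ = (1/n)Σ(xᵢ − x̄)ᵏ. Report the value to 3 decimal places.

x̄ = (20 + 20 + 17 + 59 + 12 + 18 + 5) / 7 = 21.5714
deviations (xᵢ − x̄): -1.5714, -1.5714, -4.5714, 37.4286, -9.5714, -3.5714, -16.5714
Σ(xᵢ − x̄)² = 1805.7143 ⇒ m₂ = 1805.7143/7 = 257.95918
Σ(xᵢ − x̄)³ = 46857.1837 ⇒ m₃ = 46857.1837/7 = 6693.88338
m₂^(3/2) = 257.95918^(1.5) = 4143.11026
g₁ = m₃ / m₂^(3/2) = 6693.88338 / 4143.11026 ≈ 1.616

1.616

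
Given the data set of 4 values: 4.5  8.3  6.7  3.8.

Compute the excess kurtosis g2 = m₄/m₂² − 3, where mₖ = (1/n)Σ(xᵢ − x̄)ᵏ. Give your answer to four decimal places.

-1.5721

x̄ = 5.8250
Σ(xᵢ − x̄)² = 12.7475 ⇒ m₂ = 3.18688
Σ(xᵢ − x̄)⁴ = 58.0068 ⇒ m₄ = 14.50170
m₂² = 10.15617
g2 = m₄/m₂² − 3 = 1.42787 − 3 ≈ -1.5721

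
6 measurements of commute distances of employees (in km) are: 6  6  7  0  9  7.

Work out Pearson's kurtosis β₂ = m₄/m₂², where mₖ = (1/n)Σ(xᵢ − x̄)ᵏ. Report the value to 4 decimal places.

3.4527

x̄ = 5.8333
Σ(xᵢ − x̄)² = 46.8333 ⇒ m₂ = 7.80556
Σ(xᵢ − x̄)⁴ = 1262.1528 ⇒ m₄ = 210.35880
m₂² = 60.92670
β₂ = m₄/m₂² = 210.35880 / 60.92670 ≈ 3.4527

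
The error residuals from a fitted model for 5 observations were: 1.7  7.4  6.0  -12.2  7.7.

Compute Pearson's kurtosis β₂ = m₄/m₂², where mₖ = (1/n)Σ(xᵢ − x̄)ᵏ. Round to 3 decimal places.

2.822

x̄ = 2.1200
Σ(xᵢ − x̄)² = 279.3080 ⇒ m₂ = 55.86160
Σ(xᵢ − x̄)⁴ = 44023.9346 ⇒ m₄ = 8804.78691
m₂² = 3120.51835
β₂ = m₄/m₂² = 8804.78691 / 3120.51835 ≈ 2.822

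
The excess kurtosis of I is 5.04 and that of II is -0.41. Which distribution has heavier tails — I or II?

Higher excess kurtosis ⇒ heavier tails relative to the normal distribution.
5.04 vs -0.41: the larger is 5.04, so I has heavier tails. (I is leptokurtic — heavier-than-normal tails; the other is platykurtic.)

I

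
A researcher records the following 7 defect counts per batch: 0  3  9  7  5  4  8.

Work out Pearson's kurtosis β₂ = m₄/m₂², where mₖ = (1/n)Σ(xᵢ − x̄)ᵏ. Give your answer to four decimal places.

x̄ = 5.1429
Σ(xᵢ − x̄)² = 58.8571 ⇒ m₂ = 8.40816
Σ(xᵢ − x̄)⁴ = 1022.2157 ⇒ m₄ = 146.03082
m₂² = 70.69721
β₂ = m₄/m₂² = 146.03082 / 70.69721 ≈ 2.0656

2.0656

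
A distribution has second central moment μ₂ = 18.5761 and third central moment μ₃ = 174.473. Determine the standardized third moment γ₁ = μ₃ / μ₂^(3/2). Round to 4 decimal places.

2.1792

σ = √μ₂ = √18.5761 = 4.31000
σ³ = μ₂^(3/2) = 80.06299
γ₁ = μ₃/σ³ = 174.473 / 80.06299 ≈ 2.1792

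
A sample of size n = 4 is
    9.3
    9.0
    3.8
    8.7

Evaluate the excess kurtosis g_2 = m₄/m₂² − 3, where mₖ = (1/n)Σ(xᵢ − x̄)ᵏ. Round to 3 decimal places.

x̄ = 7.7000
Σ(xᵢ − x̄)² = 20.4600 ⇒ m₂ = 5.11500
Σ(xᵢ − x̄)⁴ = 241.7538 ⇒ m₄ = 60.43845
m₂² = 26.16323
g_2 = m₄/m₂² − 3 = 2.31005 − 3 ≈ -0.690

-0.690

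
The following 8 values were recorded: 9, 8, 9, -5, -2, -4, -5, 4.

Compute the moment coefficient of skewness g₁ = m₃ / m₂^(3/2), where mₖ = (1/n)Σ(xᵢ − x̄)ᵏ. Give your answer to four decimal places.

0.0927

x̄ = (9 + 8 + 9 - 5 - 2 - 4 - 5 + 4) / 8 = 1.7500
deviations (xᵢ − x̄): 7.2500, 6.2500, 7.2500, -6.7500, -3.7500, -5.7500, -6.7500, 2.2500
Σ(xᵢ − x̄)² = 287.5000 ⇒ m₂ = 287.5000/8 = 35.93750
Σ(xᵢ − x̄)³ = 159.7500 ⇒ m₃ = 159.7500/8 = 19.96875
m₂^(3/2) = 35.93750^(1.5) = 215.43774
g₁ = m₃ / m₂^(3/2) = 19.96875 / 215.43774 ≈ 0.0927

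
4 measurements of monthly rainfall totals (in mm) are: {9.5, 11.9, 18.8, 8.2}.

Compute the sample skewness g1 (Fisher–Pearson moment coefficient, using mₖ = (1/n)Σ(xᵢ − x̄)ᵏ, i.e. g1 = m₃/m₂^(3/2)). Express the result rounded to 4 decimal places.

x̄ = (9.5 + 11.9 + 18.8 + 8.2) / 4 = 12.1000
deviations (xᵢ − x̄): -2.6000, -0.2000, 6.7000, -3.9000
Σ(xᵢ − x̄)² = 66.9000 ⇒ m₂ = 66.9000/4 = 16.72500
Σ(xᵢ − x̄)³ = 223.8600 ⇒ m₃ = 223.8600/4 = 55.96500
m₂^(3/2) = 16.72500^(1.5) = 68.39891
g1 = m₃ / m₂^(3/2) = 55.96500 / 68.39891 ≈ 0.8182

0.8182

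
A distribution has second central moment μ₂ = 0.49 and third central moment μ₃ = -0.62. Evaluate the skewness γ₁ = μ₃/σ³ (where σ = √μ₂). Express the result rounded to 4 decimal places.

-1.8076

σ = √μ₂ = √0.49 = 0.70000
σ³ = μ₂^(3/2) = 0.34300
γ₁ = μ₃/σ³ = -0.62 / 0.34300 ≈ -1.8076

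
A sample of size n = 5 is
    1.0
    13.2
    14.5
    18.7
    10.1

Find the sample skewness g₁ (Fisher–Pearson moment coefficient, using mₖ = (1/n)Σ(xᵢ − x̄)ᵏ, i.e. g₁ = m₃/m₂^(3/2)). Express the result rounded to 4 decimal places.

x̄ = (1.0 + 13.2 + 14.5 + 18.7 + 10.1) / 5 = 11.5000
deviations (xᵢ − x̄): -10.5000, 1.7000, 3.0000, 7.2000, -1.4000
Σ(xᵢ − x̄)² = 175.9400 ⇒ m₂ = 175.9400/5 = 35.18800
Σ(xᵢ − x̄)³ = -755.2080 ⇒ m₃ = -755.2080/5 = -151.04160
m₂^(3/2) = 35.18800^(1.5) = 208.73337
g₁ = m₃ / m₂^(3/2) = -151.04160 / 208.73337 ≈ -0.7236

-0.7236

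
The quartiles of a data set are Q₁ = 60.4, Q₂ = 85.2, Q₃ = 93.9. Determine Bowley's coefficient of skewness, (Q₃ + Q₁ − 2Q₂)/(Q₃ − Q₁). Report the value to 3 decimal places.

numerator: Q₃ + Q₁ − 2Q₂ = 93.9 + 60.4 − 2×85.2 = -16.1000
denominator: Q₃ − Q₁ = 93.9 − 60.4 = 33.5000
Bowley skewness = -16.1000 / 33.5000 ≈ -0.481

-0.481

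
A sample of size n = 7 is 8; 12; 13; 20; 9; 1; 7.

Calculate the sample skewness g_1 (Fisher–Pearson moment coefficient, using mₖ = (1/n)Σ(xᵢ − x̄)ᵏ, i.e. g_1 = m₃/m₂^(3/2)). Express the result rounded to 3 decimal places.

x̄ = (8 + 12 + 13 + 20 + 9 + 1 + 7) / 7 = 10.0000
deviations (xᵢ − x̄): -2.0000, 2.0000, 3.0000, 10.0000, -1.0000, -9.0000, -3.0000
Σ(xᵢ − x̄)² = 208.0000 ⇒ m₂ = 208.0000/7 = 29.71429
Σ(xᵢ − x̄)³ = 270.0000 ⇒ m₃ = 270.0000/7 = 38.57143
m₂^(3/2) = 29.71429^(1.5) = 161.97498
g_1 = m₃ / m₂^(3/2) = 38.57143 / 161.97498 ≈ 0.238

0.238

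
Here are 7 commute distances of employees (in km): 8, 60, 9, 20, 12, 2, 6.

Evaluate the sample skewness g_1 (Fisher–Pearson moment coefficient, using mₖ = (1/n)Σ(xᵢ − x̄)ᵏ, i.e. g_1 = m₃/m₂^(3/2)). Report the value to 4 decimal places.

x̄ = (8 + 60 + 9 + 20 + 12 + 2 + 6) / 7 = 16.7143
deviations (xᵢ − x̄): -8.7143, 43.2857, -7.7143, 3.2857, -4.7143, -14.7143, -10.7143
Σ(xᵢ − x̄)² = 2373.4286 ⇒ m₂ = 2373.4286/7 = 339.06122
Σ(xᵢ − x̄)³ = 75496.5306 ⇒ m₃ = 75496.5306/7 = 10785.21866
m₂^(3/2) = 339.06122^(1.5) = 6243.34291
g_1 = m₃ / m₂^(3/2) = 10785.21866 / 6243.34291 ≈ 1.7275

1.7275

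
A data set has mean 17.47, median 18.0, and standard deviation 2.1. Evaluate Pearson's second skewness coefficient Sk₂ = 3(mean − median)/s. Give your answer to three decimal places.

-0.757

Sk₂ = 3(17.47 − 18.0) / 2.1 = 3 × -0.5300 / 2.1
    = -1.5900 / 2.1 ≈ -0.757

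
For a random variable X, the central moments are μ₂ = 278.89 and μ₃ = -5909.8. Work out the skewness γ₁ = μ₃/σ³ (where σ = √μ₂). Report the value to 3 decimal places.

-1.269

σ = √μ₂ = √278.89 = 16.70000
σ³ = μ₂^(3/2) = 4657.46300
γ₁ = μ₃/σ³ = -5909.8 / 4657.46300 ≈ -1.269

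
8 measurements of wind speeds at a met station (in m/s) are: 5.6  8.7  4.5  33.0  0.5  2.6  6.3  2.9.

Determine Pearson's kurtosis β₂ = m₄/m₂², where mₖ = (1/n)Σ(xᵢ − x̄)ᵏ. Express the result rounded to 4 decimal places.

5.4993

x̄ = 8.0125
Σ(xᵢ − x̄)² = 757.8088 ⇒ m₂ = 94.72609
Σ(xᵢ − x̄)⁴ = 394765.8439 ⇒ m₄ = 49345.73049
m₂² = 8973.03284
β₂ = m₄/m₂² = 49345.73049 / 8973.03284 ≈ 5.4993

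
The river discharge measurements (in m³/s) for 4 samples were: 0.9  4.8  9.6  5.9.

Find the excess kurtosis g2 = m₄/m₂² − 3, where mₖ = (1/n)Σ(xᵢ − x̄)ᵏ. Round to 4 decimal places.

-1.0614

x̄ = 5.3000
Σ(xᵢ − x̄)² = 38.4600 ⇒ m₂ = 9.61500
Σ(xᵢ − x̄)⁴ = 716.8818 ⇒ m₄ = 179.22045
m₂² = 92.44822
g2 = m₄/m₂² − 3 = 1.93860 − 3 ≈ -1.0614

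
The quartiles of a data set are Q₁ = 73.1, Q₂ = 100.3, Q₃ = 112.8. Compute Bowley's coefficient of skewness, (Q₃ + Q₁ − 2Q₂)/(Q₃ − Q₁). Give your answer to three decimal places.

-0.370

numerator: Q₃ + Q₁ − 2Q₂ = 112.8 + 73.1 − 2×100.3 = -14.7000
denominator: Q₃ − Q₁ = 112.8 − 73.1 = 39.7000
Bowley skewness = -14.7000 / 39.7000 ≈ -0.370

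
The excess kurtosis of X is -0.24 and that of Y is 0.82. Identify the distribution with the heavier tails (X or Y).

Higher excess kurtosis ⇒ heavier tails relative to the normal distribution.
-0.24 vs 0.82: the larger is 0.82, so Y has heavier tails. (Y is leptokurtic — heavier-than-normal tails; the other is platykurtic.)

Y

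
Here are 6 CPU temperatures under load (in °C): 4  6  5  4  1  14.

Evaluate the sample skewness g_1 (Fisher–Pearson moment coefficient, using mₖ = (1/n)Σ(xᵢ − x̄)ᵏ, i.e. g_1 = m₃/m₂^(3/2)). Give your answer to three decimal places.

x̄ = (4 + 6 + 5 + 4 + 1 + 14) / 6 = 5.6667
deviations (xᵢ − x̄): -1.6667, 0.3333, -0.6667, -1.6667, -4.6667, 8.3333
Σ(xᵢ − x̄)² = 97.3333 ⇒ m₂ = 97.3333/6 = 16.22222
Σ(xᵢ − x̄)³ = 467.5556 ⇒ m₃ = 467.5556/6 = 77.92593
m₂^(3/2) = 16.22222^(1.5) = 65.33795
g_1 = m₃ / m₂^(3/2) = 77.92593 / 65.33795 ≈ 1.193

1.193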